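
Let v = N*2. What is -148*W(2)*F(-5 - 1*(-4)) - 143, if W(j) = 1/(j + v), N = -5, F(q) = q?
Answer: -323/2 ≈ -161.50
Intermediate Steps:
v = -10 (v = -5*2 = -10)
W(j) = 1/(-10 + j) (W(j) = 1/(j - 10) = 1/(-10 + j))
-148*W(2)*F(-5 - 1*(-4)) - 143 = -148*(-5 - 1*(-4))/(-10 + 2) - 143 = -148*(-5 + 4)/(-8) - 143 = -(-37)*(-1)/2 - 143 = -148*⅛ - 143 = -37/2 - 143 = -323/2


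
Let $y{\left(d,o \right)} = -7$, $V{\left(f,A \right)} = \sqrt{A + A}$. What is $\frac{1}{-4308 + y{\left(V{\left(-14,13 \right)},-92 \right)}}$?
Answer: $- \frac{1}{4315} \approx -0.00023175$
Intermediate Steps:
$V{\left(f,A \right)} = \sqrt{2} \sqrt{A}$ ($V{\left(f,A \right)} = \sqrt{2 A} = \sqrt{2} \sqrt{A}$)
$\frac{1}{-4308 + y{\left(V{\left(-14,13 \right)},-92 \right)}} = \frac{1}{-4308 - 7} = \frac{1}{-4315} = - \frac{1}{4315}$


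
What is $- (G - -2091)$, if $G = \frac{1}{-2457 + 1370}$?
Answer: $- \frac{2272916}{1087} \approx -2091.0$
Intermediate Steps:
$G = - \frac{1}{1087}$ ($G = \frac{1}{-1087} = - \frac{1}{1087} \approx -0.00091996$)
$- (G - -2091) = - (- \frac{1}{1087} - -2091) = - (- \frac{1}{1087} + 2091) = \left(-1\right) \frac{2272916}{1087} = - \frac{2272916}{1087}$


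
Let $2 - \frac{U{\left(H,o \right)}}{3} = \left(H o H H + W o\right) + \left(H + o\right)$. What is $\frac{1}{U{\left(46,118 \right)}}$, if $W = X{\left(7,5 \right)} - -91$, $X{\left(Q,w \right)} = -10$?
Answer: $- \frac{1}{34486104} \approx -2.8997 \cdot 10^{-8}$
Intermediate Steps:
$W = 81$ ($W = -10 - -91 = -10 + 91 = 81$)
$U{\left(H,o \right)} = 6 - 246 o - 3 H - 3 o H^{3}$ ($U{\left(H,o \right)} = 6 - 3 \left(\left(H o H H + 81 o\right) + \left(H + o\right)\right) = 6 - 3 \left(\left(o H^{2} H + 81 o\right) + \left(H + o\right)\right) = 6 - 3 \left(\left(o H^{3} + 81 o\right) + \left(H + o\right)\right) = 6 - 3 \left(\left(81 o + o H^{3}\right) + \left(H + o\right)\right) = 6 - 3 \left(H + 82 o + o H^{3}\right) = 6 - \left(3 H + 246 o + 3 o H^{3}\right) = 6 - 246 o - 3 H - 3 o H^{3}$)
$\frac{1}{U{\left(46,118 \right)}} = \frac{1}{6 - 29028 - 138 - 354 \cdot 46^{3}} = \frac{1}{6 - 29028 - 138 - 354 \cdot 97336} = \frac{1}{6 - 29028 - 138 - 34456944} = \frac{1}{-34486104} = - \frac{1}{34486104}$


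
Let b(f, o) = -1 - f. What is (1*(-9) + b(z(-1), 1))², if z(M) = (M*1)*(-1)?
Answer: 121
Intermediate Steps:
z(M) = -M (z(M) = M*(-1) = -M)
(1*(-9) + b(z(-1), 1))² = (1*(-9) + (-1 - (-1)*(-1)))² = (-9 + (-1 - 1*1))² = (-9 + (-1 - 1))² = (-9 - 2)² = (-11)² = 121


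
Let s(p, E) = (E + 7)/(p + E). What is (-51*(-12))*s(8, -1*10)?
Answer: 918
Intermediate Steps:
s(p, E) = (7 + E)/(E + p)
(-51*(-12))*s(8, -1*10) = (-51*(-12))*((7 - 1*10)/(-1*10 + 8)) = 612*((7 - 10)/(-10 + 8)) = 612*(-3/(-2)) = 612*(-1/2*(-3)) = 612*(3/2) = 918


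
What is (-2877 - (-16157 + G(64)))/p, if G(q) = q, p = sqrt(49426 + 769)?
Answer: 13216*sqrt(50195)/50195 ≈ 58.989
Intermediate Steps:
p = sqrt(50195) ≈ 224.04
(-2877 - (-16157 + G(64)))/p = (-2877 - (-16157 + 64))/(sqrt(50195)) = (-2877 - 1*(-16093))*(sqrt(50195)/50195) = (-2877 + 16093)*(sqrt(50195)/50195) = 13216*(sqrt(50195)/50195) = 13216*sqrt(50195)/50195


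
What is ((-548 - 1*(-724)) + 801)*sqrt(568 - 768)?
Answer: 9770*I*sqrt(2) ≈ 13817.0*I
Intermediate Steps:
((-548 - 1*(-724)) + 801)*sqrt(568 - 768) = ((-548 + 724) + 801)*sqrt(-200) = (176 + 801)*(10*I*sqrt(2)) = 977*(10*I*sqrt(2)) = 9770*I*sqrt(2)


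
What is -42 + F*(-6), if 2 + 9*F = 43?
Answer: -208/3 ≈ -69.333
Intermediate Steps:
F = 41/9 (F = -2/9 + (⅑)*43 = -2/9 + 43/9 = 41/9 ≈ 4.5556)
-42 + F*(-6) = -42 + (41/9)*(-6) = -42 - 82/3 = -208/3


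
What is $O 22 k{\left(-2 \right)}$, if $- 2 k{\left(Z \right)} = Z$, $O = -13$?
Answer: $-286$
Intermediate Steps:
$k{\left(Z \right)} = - \frac{Z}{2}$
$O 22 k{\left(-2 \right)} = \left(-13\right) 22 \left(\left(- \frac{1}{2}\right) \left(-2\right)\right) = \left(-286\right) 1 = -286$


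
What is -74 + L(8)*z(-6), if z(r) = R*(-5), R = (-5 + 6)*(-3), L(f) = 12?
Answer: 106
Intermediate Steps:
R = -3 (R = 1*(-3) = -3)
z(r) = 15 (z(r) = -3*(-5) = 15)
-74 + L(8)*z(-6) = -74 + 12*15 = -74 + 180 = 106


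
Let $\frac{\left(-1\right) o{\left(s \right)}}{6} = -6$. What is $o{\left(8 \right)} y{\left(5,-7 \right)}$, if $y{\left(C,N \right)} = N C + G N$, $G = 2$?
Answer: $-1764$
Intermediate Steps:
$o{\left(s \right)} = 36$ ($o{\left(s \right)} = \left(-6\right) \left(-6\right) = 36$)
$y{\left(C,N \right)} = 2 N + C N$ ($y{\left(C,N \right)} = N C + 2 N = C N + 2 N = 2 N + C N$)
$o{\left(8 \right)} y{\left(5,-7 \right)} = 36 \left(- 7 \left(2 + 5\right)\right) = 36 \left(\left(-7\right) 7\right) = 36 \left(-49\right) = -1764$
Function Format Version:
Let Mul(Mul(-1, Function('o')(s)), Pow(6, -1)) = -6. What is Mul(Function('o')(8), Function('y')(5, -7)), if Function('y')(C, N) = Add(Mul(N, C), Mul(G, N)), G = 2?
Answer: -1764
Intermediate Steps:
Function('o')(s) = 36 (Function('o')(s) = Mul(-6, -6) = 36)
Function('y')(C, N) = Add(Mul(2, N), Mul(C, N)) (Function('y')(C, N) = Add(Mul(N, C), Mul(2, N)) = Add(Mul(C, N), Mul(2, N)) = Add(Mul(2, N), Mul(C, N)))
Mul(Function('o')(8), Function('y')(5, -7)) = Mul(36, Mul(-7, Add(2, 5))) = Mul(36, Mul(-7, 7)) = Mul(36, -49) = -1764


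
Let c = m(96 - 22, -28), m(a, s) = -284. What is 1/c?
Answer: -1/284 ≈ -0.0035211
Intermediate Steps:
c = -284
1/c = 1/(-284) = -1/284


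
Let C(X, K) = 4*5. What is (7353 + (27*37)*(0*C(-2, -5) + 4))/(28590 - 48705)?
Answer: -1261/2235 ≈ -0.56421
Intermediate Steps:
C(X, K) = 20
(7353 + (27*37)*(0*C(-2, -5) + 4))/(28590 - 48705) = (7353 + (27*37)*(0*20 + 4))/(28590 - 48705) = (7353 + 999*(0 + 4))/(-20115) = (7353 + 999*4)*(-1/20115) = (7353 + 3996)*(-1/20115) = 11349*(-1/20115) = -1261/2235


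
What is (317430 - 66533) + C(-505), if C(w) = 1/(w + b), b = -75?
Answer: 145520259/580 ≈ 2.5090e+5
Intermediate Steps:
C(w) = 1/(-75 + w) (C(w) = 1/(w - 75) = 1/(-75 + w))
(317430 - 66533) + C(-505) = (317430 - 66533) + 1/(-75 - 505) = 250897 + 1/(-580) = 250897 - 1/580 = 145520259/580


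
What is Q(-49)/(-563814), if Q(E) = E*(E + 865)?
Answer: 6664/93969 ≈ 0.070917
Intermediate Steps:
Q(E) = E*(865 + E)
Q(-49)/(-563814) = -49*(865 - 49)/(-563814) = -49*816*(-1/563814) = -39984*(-1/563814) = 6664/93969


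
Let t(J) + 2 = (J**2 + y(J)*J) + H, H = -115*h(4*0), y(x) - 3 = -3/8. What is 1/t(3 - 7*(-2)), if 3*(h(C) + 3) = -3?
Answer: 8/6333 ≈ 0.0012632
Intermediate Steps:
h(C) = -4 (h(C) = -3 + (1/3)*(-3) = -3 - 1 = -4)
y(x) = 21/8 (y(x) = 3 - 3/8 = 21/8)
H = 460 (H = -115*(-4) = 460)
t(J) = 458 + J**2 + 21*J/8 (t(J) = -2 + ((J**2 + 21*J/8) + 460) = -2 + (460 + J**2 + 21*J/8) = 458 + J**2 + 21*J/8)
1/t(3 - 7*(-2)) = 1/(458 + (3 - 7*(-2))**2 + 21*(3 - 7*(-2))/8) = 1/(458 + (3 + 14)**2 + 21*(3 + 14)/8) = 1/(458 + 17**2 + (21/8)*17) = 1/(458 + 289 + 357/8) = 1/(6333/8) = 8/6333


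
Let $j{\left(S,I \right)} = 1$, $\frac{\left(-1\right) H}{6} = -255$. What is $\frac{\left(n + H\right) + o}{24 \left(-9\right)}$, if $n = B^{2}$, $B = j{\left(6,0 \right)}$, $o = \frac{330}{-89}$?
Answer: $- \frac{135929}{19224} \approx -7.0708$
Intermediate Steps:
$H = 1530$ ($H = \left(-6\right) \left(-255\right) = 1530$)
$o = - \frac{330}{89}$ ($o = 330 \left(- \frac{1}{89}\right) = - \frac{330}{89} \approx -3.7079$)
$B = 1$
$n = 1$ ($n = 1^{2} = 1$)
$\frac{\left(n + H\right) + o}{24 \left(-9\right)} = \frac{\left(1 + 1530\right) - \frac{330}{89}}{24 \left(-9\right)} = \frac{1531 - \frac{330}{89}}{-216} = \frac{135929}{89} \left(- \frac{1}{216}\right) = - \frac{135929}{19224}$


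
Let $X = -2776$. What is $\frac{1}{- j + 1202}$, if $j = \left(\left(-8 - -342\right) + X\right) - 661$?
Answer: $\frac{1}{4305} \approx 0.00023229$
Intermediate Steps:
$j = -3103$ ($j = \left(\left(-8 - -342\right) - 2776\right) - 661 = \left(\left(-8 + 342\right) - 2776\right) + \left(-1514 + 853\right) = \left(334 - 2776\right) - 661 = -2442 - 661 = -3103$)
$\frac{1}{- j + 1202} = \frac{1}{\left(-1\right) \left(-3103\right) + 1202} = \frac{1}{3103 + 1202} = \frac{1}{4305}$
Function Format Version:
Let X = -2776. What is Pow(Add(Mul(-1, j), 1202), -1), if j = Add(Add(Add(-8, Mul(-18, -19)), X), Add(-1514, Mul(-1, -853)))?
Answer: Rational(1, 4305) ≈ 0.00023229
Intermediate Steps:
j = -3103 (j = Add(Add(Add(-8, Mul(-18, -19)), -2776), Add(-1514, Mul(-1, -853))) = Add(Add(Add(-8, 342), -2776), Add(-1514, 853)) = Add(Add(334, -2776), -661) = Add(-2442, -661) = -3103)
Pow(Add(Mul(-1, j), 1202), -1) = Pow(Add(Mul(-1, -3103), 1202), -1) = Pow(Add(3103, 1202), -1) = Pow(4305, -1) = Rational(1, 4305)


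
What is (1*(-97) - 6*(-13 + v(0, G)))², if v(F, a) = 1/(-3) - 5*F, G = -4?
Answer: 289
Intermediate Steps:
v(F, a) = -⅓ - 5*F
(1*(-97) - 6*(-13 + v(0, G)))² = (1*(-97) - 6*(-13 + (-⅓ - 5*0)))² = (-97 - 6*(-13 + (-⅓ + 0)))² = (-97 - 6*(-13 - ⅓))² = (-97 - 6*(-40/3))² = (-97 + 80)² = (-17)² = 289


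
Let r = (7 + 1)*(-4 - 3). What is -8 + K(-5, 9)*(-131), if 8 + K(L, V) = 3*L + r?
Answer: 10341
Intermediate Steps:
r = -56 (r = 8*(-7) = -56)
K(L, V) = -64 + 3*L (K(L, V) = -8 + (3*L - 56) = -8 + (-56 + 3*L) = -64 + 3*L)
-8 + K(-5, 9)*(-131) = -8 + (-64 + 3*(-5))*(-131) = -8 + (-64 - 15)*(-131) = -8 - 79*(-131) = -8 + 10349 = 10341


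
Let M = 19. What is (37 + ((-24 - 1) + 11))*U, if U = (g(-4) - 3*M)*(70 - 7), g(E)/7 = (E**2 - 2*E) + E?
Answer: 120267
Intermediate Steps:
g(E) = -7*E + 7*E**2 (g(E) = 7*((E**2 - 2*E) + E) = 7*(E**2 - E) = -7*E + 7*E**2)
U = 5229 (U = (7*(-4)*(-1 - 4) - 3*19)*(70 - 7) = (7*(-4)*(-5) - 57)*63 = (140 - 57)*63 = 83*63 = 5229)
(37 + ((-24 - 1) + 11))*U = (37 + ((-24 - 1) + 11))*5229 = (37 + (-25 + 11))*5229 = (37 - 14)*5229 = 23*5229 = 120267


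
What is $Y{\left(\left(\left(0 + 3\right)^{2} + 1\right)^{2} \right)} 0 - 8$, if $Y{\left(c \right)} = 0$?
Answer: $-8$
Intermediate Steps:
$Y{\left(\left(\left(0 + 3\right)^{2} + 1\right)^{2} \right)} 0 - 8 = 0 \cdot 0 - 8 = 0 - 8 = -8$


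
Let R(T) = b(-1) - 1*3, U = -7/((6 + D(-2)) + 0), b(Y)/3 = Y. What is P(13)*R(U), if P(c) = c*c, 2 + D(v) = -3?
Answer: -1014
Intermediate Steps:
D(v) = -5 (D(v) = -2 - 3 = -5)
b(Y) = 3*Y
P(c) = c²
U = -7 (U = -7/((6 - 5) + 0) = -7/(1 + 0) = -7/1 = -7*1 = -7)
R(T) = -6 (R(T) = 3*(-1) - 1*3 = -3 - 3 = -6)
P(13)*R(U) = 13²*(-6) = 169*(-6) = -1014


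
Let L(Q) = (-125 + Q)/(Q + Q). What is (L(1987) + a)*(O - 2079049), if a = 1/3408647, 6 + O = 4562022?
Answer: 7879577446224648/6772981589 ≈ 1.1634e+6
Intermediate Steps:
O = 4562016 (O = -6 + 4562022 = 4562016)
L(Q) = (-125 + Q)/(2*Q) (L(Q) = (-125 + Q)/((2*Q)) = (-125 + Q)*(1/(2*Q)) = (-125 + Q)/(2*Q))
a = 1/3408647 ≈ 2.9337e-7
(L(1987) + a)*(O - 2079049) = ((1/2)*(-125 + 1987)/1987 + 1/3408647)*(4562016 - 2079049) = ((1/2)*(1/1987)*1862 + 1/3408647)*2482967 = (931/1987 + 1/3408647)*2482967 = (3173452344/6772981589)*2482967 = 7879577446224648/6772981589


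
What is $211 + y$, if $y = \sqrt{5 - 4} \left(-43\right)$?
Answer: $168$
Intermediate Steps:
$y = -43$ ($y = \sqrt{1} \left(-43\right) = 1 \left(-43\right) = -43$)
$211 + y = 211 - 43 = 168$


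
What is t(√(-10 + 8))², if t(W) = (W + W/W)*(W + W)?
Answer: 8 - 16*I*√2 ≈ 8.0 - 22.627*I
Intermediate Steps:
t(W) = 2*W*(1 + W) (t(W) = (W + 1)*(2*W) = (1 + W)*(2*W) = 2*W*(1 + W))
t(√(-10 + 8))² = (2*√(-10 + 8)*(1 + √(-10 + 8)))² = (2*√(-2)*(1 + √(-2)))² = (2*(I*√2)*(1 + I*√2))² = (2*I*√2*(1 + I*√2))² = -8*(1 + I*√2)²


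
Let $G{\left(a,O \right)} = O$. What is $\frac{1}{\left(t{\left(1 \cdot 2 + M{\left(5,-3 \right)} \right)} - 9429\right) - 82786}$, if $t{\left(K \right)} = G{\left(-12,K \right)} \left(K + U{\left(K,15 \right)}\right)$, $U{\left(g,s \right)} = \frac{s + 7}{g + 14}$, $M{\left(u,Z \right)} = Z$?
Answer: $- \frac{13}{1198804} \approx -1.0844 \cdot 10^{-5}$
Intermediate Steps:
$U{\left(g,s \right)} = \frac{7 + s}{14 + g}$
$t{\left(K \right)} = K \left(K + \frac{22}{14 + K}\right)$ ($t{\left(K \right)} = K \left(K + \frac{7 + 15}{14 + K}\right) = K \left(K + \frac{1}{14 + K} 22\right) = K \left(K + \frac{22}{14 + K}\right)$)
$\frac{1}{\left(t{\left(1 \cdot 2 + M{\left(5,-3 \right)} \right)} - 9429\right) - 82786} = \frac{1}{\left(\frac{\left(1 \cdot 2 - 3\right) \left(22 + \left(1 \cdot 2 - 3\right) \left(14 + \left(1 \cdot 2 - 3\right)\right)\right)}{14 + \left(1 \cdot 2 - 3\right)} - 9429\right) - 82786} = \frac{1}{\left(\frac{\left(2 - 3\right) \left(22 + \left(2 - 3\right) \left(14 + \left(2 - 3\right)\right)\right)}{14 + \left(2 - 3\right)} - 9429\right) - 82786} = \frac{1}{\left(- \frac{22 - \left(14 - 1\right)}{14 - 1} - 9429\right) - 82786} = \frac{1}{\left(- \frac{22 - 13}{13} - 9429\right) - 82786} = \frac{1}{\left(\left(-1\right) \frac{1}{13} \left(22 - 13\right) - 9429\right) - 82786} = \frac{1}{\left(\left(-1\right) \frac{1}{13} \cdot 9 - 9429\right) - 82786} = \frac{1}{\left(- \frac{9}{13} - 9429\right) - 82786} = \frac{1}{- \frac{122586}{13} - 82786} = \frac{1}{- \frac{1198804}{13}} = - \frac{13}{1198804}$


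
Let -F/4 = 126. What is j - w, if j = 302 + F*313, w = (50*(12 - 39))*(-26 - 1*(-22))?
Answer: -162850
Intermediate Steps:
F = -504 (F = -4*126 = -504)
w = 5400 (w = (50*(-27))*(-26 + 22) = -1350*(-4) = 5400)
j = -157450 (j = 302 - 504*313 = 302 - 157752 = -157450)
j - w = -157450 - 1*5400 = -157450 - 5400 = -162850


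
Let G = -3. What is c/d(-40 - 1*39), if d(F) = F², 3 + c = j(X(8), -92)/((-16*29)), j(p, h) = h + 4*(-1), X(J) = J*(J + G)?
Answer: -81/180989 ≈ -0.00044754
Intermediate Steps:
X(J) = J*(-3 + J) (X(J) = J*(J - 3) = J*(-3 + J))
j(p, h) = -4 + h (j(p, h) = h - 4 = -4 + h)
c = -81/29 (c = -3 + (-4 - 92)/((-16*29)) = -3 - 96/(-464) = -3 - 96*(-1/464) = -3 + 6/29 = -81/29 ≈ -2.7931)
c/d(-40 - 1*39) = -81/(29*(-40 - 1*39)²) = -81/(29*(-40 - 39)²) = -81/(29*((-79)²)) = -81/29/6241 = -81/29*1/6241 = -81/180989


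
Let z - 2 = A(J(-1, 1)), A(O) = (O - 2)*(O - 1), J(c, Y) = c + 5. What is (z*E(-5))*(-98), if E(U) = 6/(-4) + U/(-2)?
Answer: -784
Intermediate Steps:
J(c, Y) = 5 + c
A(O) = (-1 + O)*(-2 + O) (A(O) = (-2 + O)*(-1 + O) = (-1 + O)*(-2 + O))
z = 8 (z = 2 + (2 + (5 - 1)**2 - 3*(5 - 1)) = 2 + (2 + 4**2 - 3*4) = 2 + (2 + 16 - 12) = 2 + 6 = 8)
E(U) = -3/2 - U/2 (E(U) = 6*(-1/4) + U*(-1/2) = -3/2 - U/2)
(z*E(-5))*(-98) = (8*(-3/2 - 1/2*(-5)))*(-98) = (8*(-3/2 + 5/2))*(-98) = (8*1)*(-98) = 8*(-98) = -784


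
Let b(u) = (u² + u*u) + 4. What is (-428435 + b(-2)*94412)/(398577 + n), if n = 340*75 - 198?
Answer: 704509/423879 ≈ 1.6621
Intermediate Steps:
n = 25302 (n = 25500 - 198 = 25302)
b(u) = 4 + 2*u² (b(u) = (u² + u²) + 4 = 2*u² + 4 = 4 + 2*u²)
(-428435 + b(-2)*94412)/(398577 + n) = (-428435 + (4 + 2*(-2)²)*94412)/(398577 + 25302) = (-428435 + (4 + 2*4)*94412)/423879 = (-428435 + (4 + 8)*94412)*(1/423879) = (-428435 + 12*94412)*(1/423879) = (-428435 + 1132944)*(1/423879) = 704509*(1/423879) = 704509/423879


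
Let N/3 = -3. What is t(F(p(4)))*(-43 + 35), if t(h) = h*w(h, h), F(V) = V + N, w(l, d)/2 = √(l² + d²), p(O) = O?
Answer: 400*√2 ≈ 565.69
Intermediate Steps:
N = -9 (N = 3*(-3) = -9)
w(l, d) = 2*√(d² + l²) (w(l, d) = 2*√(l² + d²) = 2*√(d² + l²))
F(V) = -9 + V (F(V) = V - 9 = -9 + V)
t(h) = 2*h*√2*√(h²) (t(h) = h*(2*√(h² + h²)) = h*(2*√(2*h²)) = h*(2*(√2*√(h²))) = h*(2*√2*√(h²)) = 2*h*√2*√(h²))
t(F(p(4)))*(-43 + 35) = (2*(-9 + 4)*√2*√((-9 + 4)²))*(-43 + 35) = (2*(-5)*√2*√((-5)²))*(-8) = (2*(-5)*√2*√25)*(-8) = (2*(-5)*√2*5)*(-8) = -50*√2*(-8) = 400*√2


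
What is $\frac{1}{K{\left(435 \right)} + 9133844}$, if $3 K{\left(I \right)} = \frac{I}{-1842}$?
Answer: $\frac{1842}{16824540503} \approx 1.0948 \cdot 10^{-7}$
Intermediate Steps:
$K{\left(I \right)} = - \frac{I}{5526}$ ($K{\left(I \right)} = \frac{I \frac{1}{-1842}}{3} = \frac{I \left(- \frac{1}{1842}\right)}{3} = \frac{\left(- \frac{1}{1842}\right) I}{3} = - \frac{I}{5526}$)
$\frac{1}{K{\left(435 \right)} + 9133844} = \frac{1}{\left(- \frac{1}{5526}\right) 435 + 9133844} = \frac{1}{- \frac{145}{1842} + 9133844} = \frac{1}{\frac{16824540503}{1842}} = \frac{1842}{16824540503}$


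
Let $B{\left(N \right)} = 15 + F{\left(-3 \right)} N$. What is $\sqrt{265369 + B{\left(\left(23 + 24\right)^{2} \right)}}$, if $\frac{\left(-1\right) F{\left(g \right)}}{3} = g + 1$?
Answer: $\sqrt{278638} \approx 527.86$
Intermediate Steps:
$F{\left(g \right)} = -3 - 3 g$ ($F{\left(g \right)} = - 3 \left(g + 1\right) = - 3 \left(1 + g\right) = -3 - 3 g$)
$B{\left(N \right)} = 15 + 6 N$ ($B{\left(N \right)} = 15 + \left(-3 - -9\right) N = 15 + \left(-3 + 9\right) N = 15 + 6 N$)
$\sqrt{265369 + B{\left(\left(23 + 24\right)^{2} \right)}} = \sqrt{265369 + \left(15 + 6 \left(23 + 24\right)^{2}\right)} = \sqrt{265369 + \left(15 + 6 \cdot 47^{2}\right)} = \sqrt{265369 + \left(15 + 6 \cdot 2209\right)} = \sqrt{265369 + \left(15 + 13254\right)} = \sqrt{265369 + 13269} = \sqrt{278638}$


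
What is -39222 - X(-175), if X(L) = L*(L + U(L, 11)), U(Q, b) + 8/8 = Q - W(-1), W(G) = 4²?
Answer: -103447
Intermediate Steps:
W(G) = 16
U(Q, b) = -17 + Q (U(Q, b) = -1 + (Q - 1*16) = -1 + (Q - 16) = -1 + (-16 + Q) = -17 + Q)
X(L) = L*(-17 + 2*L) (X(L) = L*(L + (-17 + L)) = L*(-17 + 2*L))
-39222 - X(-175) = -39222 - (-175)*(-17 + 2*(-175)) = -39222 - (-175)*(-17 - 350) = -39222 - (-175)*(-367) = -39222 - 1*64225 = -39222 - 64225 = -103447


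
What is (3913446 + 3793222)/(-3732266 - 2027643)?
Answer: -7706668/5759909 ≈ -1.3380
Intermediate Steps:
(3913446 + 3793222)/(-3732266 - 2027643) = 7706668/(-5759909) = 7706668*(-1/5759909) = -7706668/5759909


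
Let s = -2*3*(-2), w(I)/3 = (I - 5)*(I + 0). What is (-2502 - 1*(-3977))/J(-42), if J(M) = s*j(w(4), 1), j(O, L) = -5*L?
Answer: -295/12 ≈ -24.583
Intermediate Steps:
w(I) = 3*I*(-5 + I) (w(I) = 3*((I - 5)*(I + 0)) = 3*((-5 + I)*I) = 3*(I*(-5 + I)) = 3*I*(-5 + I))
s = 12 (s = -6*(-2) = 12)
J(M) = -60 (J(M) = 12*(-5*1) = 12*(-5) = -60)
(-2502 - 1*(-3977))/J(-42) = (-2502 - 1*(-3977))/(-60) = (-2502 + 3977)*(-1/60) = 1475*(-1/60) = -295/12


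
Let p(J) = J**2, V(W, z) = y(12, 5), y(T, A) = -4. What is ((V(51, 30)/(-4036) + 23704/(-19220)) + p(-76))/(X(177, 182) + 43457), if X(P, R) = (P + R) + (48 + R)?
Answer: 9332496197/71181933090 ≈ 0.13111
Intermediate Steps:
V(W, z) = -4
X(P, R) = 48 + P + 2*R
((V(51, 30)/(-4036) + 23704/(-19220)) + p(-76))/(X(177, 182) + 43457) = ((-4/(-4036) + 23704/(-19220)) + (-76)**2)/((48 + 177 + 2*182) + 43457) = ((-4*(-1/4036) + 23704*(-1/19220)) + 5776)/((48 + 177 + 364) + 43457) = ((1/1009 - 5926/4805) + 5776)/(589 + 43457) = (-5974529/4848245 + 5776)/44046 = (27997488591/4848245)*(1/44046) = 9332496197/71181933090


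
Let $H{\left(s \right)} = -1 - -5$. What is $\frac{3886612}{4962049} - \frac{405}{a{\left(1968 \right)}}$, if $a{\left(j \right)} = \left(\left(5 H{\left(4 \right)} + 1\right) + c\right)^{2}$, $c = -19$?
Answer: $- \frac{1994083397}{19848196} \approx -100.47$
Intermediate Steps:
$H{\left(s \right)} = 4$ ($H{\left(s \right)} = -1 + 5 = 4$)
$a{\left(j \right)} = 4$ ($a{\left(j \right)} = \left(\left(5 \cdot 4 + 1\right) - 19\right)^{2} = \left(\left(20 + 1\right) - 19\right)^{2} = \left(21 - 19\right)^{2} = 2^{2} = 4$)
$\frac{3886612}{4962049} - \frac{405}{a{\left(1968 \right)}} = \frac{3886612}{4962049} - \frac{405}{4} = - \frac{1994083397}{19848196}$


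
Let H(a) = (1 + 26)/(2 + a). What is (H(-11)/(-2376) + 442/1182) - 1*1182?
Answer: -184361827/156024 ≈ -1181.6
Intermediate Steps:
H(a) = 27/(2 + a)
(H(-11)/(-2376) + 442/1182) - 1*1182 = ((27/(2 - 11))/(-2376) + 442/1182) - 1*1182 = ((27/(-9))*(-1/2376) + 442*(1/1182)) - 1182 = ((27*(-⅑))*(-1/2376) + 221/591) - 1182 = (-3*(-1/2376) + 221/591) - 1182 = (1/792 + 221/591) - 1182 = 58541/156024 - 1182 = -184361827/156024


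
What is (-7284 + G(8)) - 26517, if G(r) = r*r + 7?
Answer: -33730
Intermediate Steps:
G(r) = 7 + r² (G(r) = r² + 7 = 7 + r²)
(-7284 + G(8)) - 26517 = (-7284 + (7 + 8²)) - 26517 = (-7284 + (7 + 64)) - 26517 = (-7284 + 71) - 26517 = -7213 - 26517 = -33730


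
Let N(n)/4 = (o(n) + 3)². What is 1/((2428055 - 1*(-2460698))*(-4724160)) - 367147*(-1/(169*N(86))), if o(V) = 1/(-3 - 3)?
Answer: 76314170300867182199/1127995172283295680 ≈ 67.655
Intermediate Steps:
o(V) = -⅙ (o(V) = 1/(-6) = -⅙)
N(n) = 289/9 (N(n) = 4*(-⅙ + 3)² = 4*(17/6)² = 4*(289/36) = 289/9)
1/((2428055 - 1*(-2460698))*(-4724160)) - 367147*(-1/(169*N(86))) = 1/((2428055 - 1*(-2460698))*(-4724160)) - 367147/((289/9)*(-169)) = -1/4724160/(2428055 + 2460698) - 367147/(-48841/9) = -1/4724160/4888753 - 367147*(-9/48841) = (1/4888753)*(-1/4724160) + 3304323/48841 = -1/23095251372480 + 3304323/48841 = 76314170300867182199/1127995172283295680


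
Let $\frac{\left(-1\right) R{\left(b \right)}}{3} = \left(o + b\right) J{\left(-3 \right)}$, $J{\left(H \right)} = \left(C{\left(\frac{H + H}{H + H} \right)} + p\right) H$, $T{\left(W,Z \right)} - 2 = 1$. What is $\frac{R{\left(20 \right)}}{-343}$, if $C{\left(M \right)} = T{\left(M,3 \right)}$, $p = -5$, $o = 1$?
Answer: $\frac{54}{49} \approx 1.102$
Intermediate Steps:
$T{\left(W,Z \right)} = 3$ ($T{\left(W,Z \right)} = 2 + 1 = 3$)
$C{\left(M \right)} = 3$
$J{\left(H \right)} = - 2 H$ ($J{\left(H \right)} = \left(3 - 5\right) H = - 2 H$)
$R{\left(b \right)} = -18 - 18 b$ ($R{\left(b \right)} = - 3 \left(1 + b\right) \left(\left(-2\right) \left(-3\right)\right) = - 3 \left(1 + b\right) 6 = - 3 \left(6 + 6 b\right) = -18 - 18 b$)
$\frac{R{\left(20 \right)}}{-343} = \frac{-18 - 360}{-343} = \left(-18 - 360\right) \left(- \frac{1}{343}\right) = \left(-378\right) \left(- \frac{1}{343}\right) = \frac{54}{49}$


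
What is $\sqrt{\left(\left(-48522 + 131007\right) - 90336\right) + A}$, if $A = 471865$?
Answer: $\sqrt{464014} \approx 681.19$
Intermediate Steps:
$\sqrt{\left(\left(-48522 + 131007\right) - 90336\right) + A} = \sqrt{\left(\left(-48522 + 131007\right) - 90336\right) + 471865} = \sqrt{\left(82485 - 90336\right) + 471865} = \sqrt{-7851 + 471865} = \sqrt{464014}$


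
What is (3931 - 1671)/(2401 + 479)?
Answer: 113/144 ≈ 0.78472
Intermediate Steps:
(3931 - 1671)/(2401 + 479) = 2260/2880 = 2260*(1/2880) = 113/144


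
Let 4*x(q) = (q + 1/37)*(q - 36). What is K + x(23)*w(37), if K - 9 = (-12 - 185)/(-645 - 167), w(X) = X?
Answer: -2240923/812 ≈ -2759.8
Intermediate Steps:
K = 7505/812 (K = 9 + (-12 - 185)/(-645 - 167) = 9 - 197/(-812) = 9 - 197*(-1/812) = 9 + 197/812 = 7505/812 ≈ 9.2426)
x(q) = (-36 + q)*(1/37 + q)/4 (x(q) = ((q + 1/37)*(q - 36))/4 = ((q + 1/37)*(-36 + q))/4 = ((1/37 + q)*(-36 + q))/4 = ((-36 + q)*(1/37 + q))/4 = (-36 + q)*(1/37 + q)/4)
K + x(23)*w(37) = 7505/812 + (-9/37 - 1331/148*23 + (¼)*23²)*37 = 7505/812 + (-9/37 - 30613/148 + (¼)*529)*37 = 7505/812 + (-9/37 - 30613/148 + 529/4)*37 = 7505/812 - 2769/37*37 = 7505/812 - 2769 = -2240923/812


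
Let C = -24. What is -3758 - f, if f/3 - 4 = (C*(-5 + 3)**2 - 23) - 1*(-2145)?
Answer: -9848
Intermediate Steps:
f = 6090 (f = 12 + 3*((-24*(-5 + 3)**2 - 23) - 1*(-2145)) = 12 + 3*((-24*(-2)**2 - 23) + 2145) = 12 + 3*((-24*4 - 23) + 2145) = 12 + 3*((-96 - 23) + 2145) = 12 + 3*(-119 + 2145) = 12 + 3*2026 = 12 + 6078 = 6090)
-3758 - f = -3758 - 1*6090 = -3758 - 6090 = -9848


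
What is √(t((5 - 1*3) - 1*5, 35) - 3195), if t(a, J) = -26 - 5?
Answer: I*√3226 ≈ 56.798*I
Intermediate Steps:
t(a, J) = -31
√(t((5 - 1*3) - 1*5, 35) - 3195) = √(-31 - 3195) = √(-3226) = I*√3226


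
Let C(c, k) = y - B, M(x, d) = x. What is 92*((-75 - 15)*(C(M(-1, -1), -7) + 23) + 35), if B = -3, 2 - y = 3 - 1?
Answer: -212060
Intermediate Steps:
y = 0 (y = 2 - (3 - 1) = 2 - 1*2 = 2 - 2 = 0)
C(c, k) = 3 (C(c, k) = 0 - 1*(-3) = 0 + 3 = 3)
92*((-75 - 15)*(C(M(-1, -1), -7) + 23) + 35) = 92*((-75 - 15)*(3 + 23) + 35) = 92*(-90*26 + 35) = 92*(-2340 + 35) = 92*(-2305) = -212060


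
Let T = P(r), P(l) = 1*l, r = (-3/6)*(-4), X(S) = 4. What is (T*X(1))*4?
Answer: 32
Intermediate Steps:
r = 2 (r = ((⅙)*(-3))*(-4) = -½*(-4) = 2)
P(l) = l
T = 2
(T*X(1))*4 = (2*4)*4 = 8*4 = 32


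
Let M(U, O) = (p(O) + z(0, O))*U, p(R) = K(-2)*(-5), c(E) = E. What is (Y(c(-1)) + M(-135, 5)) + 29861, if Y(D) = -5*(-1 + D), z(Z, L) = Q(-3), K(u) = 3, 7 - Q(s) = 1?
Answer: 31086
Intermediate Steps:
Q(s) = 6 (Q(s) = 7 - 1*1 = 7 - 1 = 6)
z(Z, L) = 6
p(R) = -15 (p(R) = 3*(-5) = -15)
Y(D) = 5 - 5*D
M(U, O) = -9*U (M(U, O) = (-15 + 6)*U = -9*U)
(Y(c(-1)) + M(-135, 5)) + 29861 = ((5 - 5*(-1)) - 9*(-135)) + 29861 = ((5 + 5) + 1215) + 29861 = (10 + 1215) + 29861 = 1225 + 29861 = 31086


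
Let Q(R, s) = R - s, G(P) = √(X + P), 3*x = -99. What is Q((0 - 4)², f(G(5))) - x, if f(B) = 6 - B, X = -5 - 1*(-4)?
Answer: 45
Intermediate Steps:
X = -1 (X = -5 + 4 = -1)
x = -33 (x = (⅓)*(-99) = -33)
G(P) = √(-1 + P)
Q((0 - 4)², f(G(5))) - x = ((0 - 4)² - (6 - √(-1 + 5))) - 1*(-33) = ((-4)² - (6 - √4)) + 33 = (16 - (6 - 1*2)) + 33 = (16 - (6 - 2)) + 33 = (16 - 1*4) + 33 = (16 - 4) + 33 = 12 + 33 = 45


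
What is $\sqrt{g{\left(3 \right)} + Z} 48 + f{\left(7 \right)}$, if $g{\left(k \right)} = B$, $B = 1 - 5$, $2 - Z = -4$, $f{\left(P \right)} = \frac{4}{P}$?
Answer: $\frac{4}{7} + 48 \sqrt{2} \approx 68.454$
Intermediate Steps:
$Z = 6$ ($Z = 2 - -4 = 2 + 4 = 6$)
$B = -4$
$g{\left(k \right)} = -4$
$\sqrt{g{\left(3 \right)} + Z} 48 + f{\left(7 \right)} = \sqrt{-4 + 6} \cdot 48 + \frac{4}{7} = \sqrt{2} \cdot 48 + 4 \cdot \frac{1}{7} = 48 \sqrt{2} + \frac{4}{7} = \frac{4}{7} + 48 \sqrt{2}$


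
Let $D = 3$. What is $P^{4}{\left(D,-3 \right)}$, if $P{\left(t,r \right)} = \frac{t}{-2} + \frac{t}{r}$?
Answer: $\frac{625}{16} \approx 39.063$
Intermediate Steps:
$P{\left(t,r \right)} = - \frac{t}{2} + \frac{t}{r}$ ($P{\left(t,r \right)} = t \left(- \frac{1}{2}\right) + \frac{t}{r} = - \frac{t}{2} + \frac{t}{r}$)
$P^{4}{\left(D,-3 \right)} = \left(\left(- \frac{1}{2}\right) 3 + \frac{3}{-3}\right)^{4} = \left(- \frac{3}{2} + 3 \left(- \frac{1}{3}\right)\right)^{4} = \left(- \frac{3}{2} - 1\right)^{4} = \left(- \frac{5}{2}\right)^{4} = \frac{625}{16}$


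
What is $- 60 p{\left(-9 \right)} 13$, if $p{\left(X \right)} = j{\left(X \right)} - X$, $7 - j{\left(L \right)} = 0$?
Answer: $-12480$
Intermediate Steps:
$j{\left(L \right)} = 7$ ($j{\left(L \right)} = 7 - 0 = 7 + 0 = 7$)
$p{\left(X \right)} = 7 - X$
$- 60 p{\left(-9 \right)} 13 = - 60 \left(7 - -9\right) 13 = - 60 \left(7 + 9\right) 13 = \left(-60\right) 16 \cdot 13 = \left(-960\right) 13 = -12480$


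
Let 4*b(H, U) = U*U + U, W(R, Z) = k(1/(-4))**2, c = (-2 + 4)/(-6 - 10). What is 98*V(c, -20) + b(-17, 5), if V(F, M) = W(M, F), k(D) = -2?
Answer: 799/2 ≈ 399.50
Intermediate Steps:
c = -1/8 (c = 2/(-16) = 2*(-1/16) = -1/8 ≈ -0.12500)
W(R, Z) = 4 (W(R, Z) = (-2)**2 = 4)
b(H, U) = U/4 + U**2/4 (b(H, U) = (U*U + U)/4 = (U**2 + U)/4 = (U + U**2)/4 = U/4 + U**2/4)
V(F, M) = 4
98*V(c, -20) + b(-17, 5) = 98*4 + (1/4)*5*(1 + 5) = 392 + (1/4)*5*6 = 392 + 15/2 = 799/2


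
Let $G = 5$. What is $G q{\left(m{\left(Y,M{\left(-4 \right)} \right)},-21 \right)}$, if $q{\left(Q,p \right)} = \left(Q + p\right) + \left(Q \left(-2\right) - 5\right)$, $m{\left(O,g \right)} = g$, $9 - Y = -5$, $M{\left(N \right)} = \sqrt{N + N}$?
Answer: $-130 - 10 i \sqrt{2} \approx -130.0 - 14.142 i$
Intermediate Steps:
$M{\left(N \right)} = \sqrt{2} \sqrt{N}$ ($M{\left(N \right)} = \sqrt{2 N} = \sqrt{2} \sqrt{N}$)
$Y = 14$ ($Y = 9 - -5 = 9 + 5 = 14$)
$q{\left(Q,p \right)} = -5 + p - Q$ ($q{\left(Q,p \right)} = \left(Q + p\right) - \left(5 + 2 Q\right) = -5 + p - Q$)
$G q{\left(m{\left(Y,M{\left(-4 \right)} \right)},-21 \right)} = 5 \left(-5 - 21 - \sqrt{2} \sqrt{-4}\right) = 5 \left(-5 - 21 - \sqrt{2} \cdot 2 i\right) = 5 \left(-5 - 21 - 2 i \sqrt{2}\right) = 5 \left(-26 - 2 i \sqrt{2}\right) = -130 - 10 i \sqrt{2}$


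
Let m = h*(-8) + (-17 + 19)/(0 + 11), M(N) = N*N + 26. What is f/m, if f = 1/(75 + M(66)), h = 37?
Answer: -11/14503078 ≈ -7.5846e-7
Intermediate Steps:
M(N) = 26 + N**2 (M(N) = N**2 + 26 = 26 + N**2)
f = 1/4457 (f = 1/(75 + (26 + 66**2)) = 1/(75 + (26 + 4356)) = 1/(75 + 4382) = 1/4457 ≈ 0.00022437)
m = -3254/11 (m = 37*(-8) + (-17 + 19)/(0 + 11) = -296 + 2/11 = -3254/11 ≈ -295.82)
f/m = 1/(4457*(-3254/11)) = (1/4457)*(-11/3254) = -11/14503078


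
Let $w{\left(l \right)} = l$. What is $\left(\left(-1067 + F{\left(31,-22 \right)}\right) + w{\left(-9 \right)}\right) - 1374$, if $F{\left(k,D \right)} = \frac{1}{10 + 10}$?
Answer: $- \frac{48999}{20} \approx -2449.9$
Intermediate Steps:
$F{\left(k,D \right)} = \frac{1}{20}$
$\left(\left(-1067 + F{\left(31,-22 \right)}\right) + w{\left(-9 \right)}\right) - 1374 = \left(\left(-1067 + \frac{1}{20}\right) - 9\right) - 1374 = \left(- \frac{21339}{20} - 9\right) - 1374 = - \frac{21519}{20} - 1374 = - \frac{48999}{20}$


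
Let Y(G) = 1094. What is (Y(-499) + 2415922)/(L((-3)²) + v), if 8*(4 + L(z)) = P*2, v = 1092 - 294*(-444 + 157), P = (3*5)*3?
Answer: 9668064/341909 ≈ 28.277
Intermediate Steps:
P = 45 (P = 15*3 = 45)
v = 85470 (v = 1092 - 294*(-287) = 1092 + 84378 = 85470)
L(z) = 29/4 (L(z) = -4 + (45*2)/8 = -4 + (⅛)*90 = -4 + 45/4 = 29/4)
(Y(-499) + 2415922)/(L((-3)²) + v) = (1094 + 2415922)/(29/4 + 85470) = 2417016/(341909/4) = 2417016*(4/341909) = 9668064/341909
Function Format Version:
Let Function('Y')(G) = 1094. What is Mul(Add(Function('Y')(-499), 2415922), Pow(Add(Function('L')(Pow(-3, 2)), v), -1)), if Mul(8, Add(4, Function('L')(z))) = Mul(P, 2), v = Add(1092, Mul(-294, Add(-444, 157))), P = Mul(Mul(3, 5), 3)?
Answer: Rational(9668064, 341909) ≈ 28.277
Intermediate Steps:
P = 45 (P = Mul(15, 3) = 45)
v = 85470 (v = Add(1092, Mul(-294, -287)) = Add(1092, 84378) = 85470)
Function('L')(z) = Rational(29, 4) (Function('L')(z) = Add(-4, Mul(Rational(1, 8), Mul(45, 2))) = Add(-4, Mul(Rational(1, 8), 90)) = Add(-4, Rational(45, 4)) = Rational(29, 4))
Mul(Add(Function('Y')(-499), 2415922), Pow(Add(Function('L')(Pow(-3, 2)), v), -1)) = Mul(Add(1094, 2415922), Pow(Add(Rational(29, 4), 85470), -1)) = Mul(2417016, Pow(Rational(341909, 4), -1)) = Mul(2417016, Rational(4, 341909)) = Rational(9668064, 341909)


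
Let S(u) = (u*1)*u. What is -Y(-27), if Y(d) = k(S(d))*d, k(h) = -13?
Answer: -351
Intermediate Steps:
S(u) = u² (S(u) = u*u = u²)
Y(d) = -13*d
-Y(-27) = -(-13)*(-27) = -1*351 = -351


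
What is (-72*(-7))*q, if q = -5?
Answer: -2520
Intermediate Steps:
(-72*(-7))*q = -72*(-7)*(-5) = 504*(-5) = -2520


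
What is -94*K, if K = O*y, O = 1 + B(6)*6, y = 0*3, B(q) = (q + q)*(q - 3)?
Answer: 0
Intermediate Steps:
B(q) = 2*q*(-3 + q) (B(q) = (2*q)*(-3 + q) = 2*q*(-3 + q))
y = 0
O = 217 (O = 1 + (2*6*(-3 + 6))*6 = 1 + (2*6*3)*6 = 1 + 36*6 = 1 + 216 = 217)
K = 0 (K = 217*0 = 0)
-94*K = -94*0 = 0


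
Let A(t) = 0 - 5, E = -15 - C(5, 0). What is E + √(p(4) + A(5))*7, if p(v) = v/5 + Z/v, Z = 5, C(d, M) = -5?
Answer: -10 + 7*I*√295/10 ≈ -10.0 + 12.023*I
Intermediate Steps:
E = -10 (E = -15 - 1*(-5) = -15 + 5 = -10)
p(v) = 5/v + v/5 (p(v) = v/5 + 5/v = 5/v + v/5)
A(t) = -5
E + √(p(4) + A(5))*7 = -10 + √((5/4 + (⅕)*4) - 5)*7 = -10 + √((5*(¼) + ⅘) - 5)*7 = -10 + √((5/4 + ⅘) - 5)*7 = -10 + √(41/20 - 5)*7 = -10 + √(-59/20)*7 = -10 + (I*√295/10)*7 = -10 + 7*I*√295/10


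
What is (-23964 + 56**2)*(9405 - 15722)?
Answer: 131570476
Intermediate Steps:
(-23964 + 56**2)*(9405 - 15722) = (-23964 + 3136)*(-6317) = -20828*(-6317) = 131570476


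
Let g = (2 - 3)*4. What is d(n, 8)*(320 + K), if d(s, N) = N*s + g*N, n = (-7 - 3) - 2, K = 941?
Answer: -161408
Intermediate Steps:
g = -4 (g = -1*4 = -4)
n = -12 (n = -10 - 2 = -12)
d(s, N) = -4*N + N*s (d(s, N) = N*s - 4*N = -4*N + N*s)
d(n, 8)*(320 + K) = (8*(-4 - 12))*(320 + 941) = (8*(-16))*1261 = -128*1261 = -161408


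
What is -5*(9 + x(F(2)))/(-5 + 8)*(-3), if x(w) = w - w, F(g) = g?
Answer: 45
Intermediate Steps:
x(w) = 0
-5*(9 + x(F(2)))/(-5 + 8)*(-3) = -5*(9 + 0)/(-5 + 8)*(-3) = -45/3*(-3) = -5*3*(-3) = -15*(-3) = 45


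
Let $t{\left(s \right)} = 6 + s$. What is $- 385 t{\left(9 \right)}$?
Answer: $-5775$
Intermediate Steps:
$- 385 t{\left(9 \right)} = - 385 \left(6 + 9\right) = \left(-385\right) 15 = -5775$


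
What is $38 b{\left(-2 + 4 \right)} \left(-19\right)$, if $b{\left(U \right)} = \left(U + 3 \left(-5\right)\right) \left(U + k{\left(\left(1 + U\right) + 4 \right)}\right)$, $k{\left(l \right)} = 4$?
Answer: $56316$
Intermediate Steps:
$b{\left(U \right)} = \left(-15 + U\right) \left(4 + U\right)$ ($b{\left(U \right)} = \left(U + 3 \left(-5\right)\right) \left(U + 4\right) = \left(U - 15\right) \left(4 + U\right) = \left(-15 + U\right) \left(4 + U\right)$)
$38 b{\left(-2 + 4 \right)} \left(-19\right) = 38 \left(-60 + \left(-2 + 4\right)^{2} - 11 \left(-2 + 4\right)\right) \left(-19\right) = 38 \left(-60 + 2^{2} - 22\right) \left(-19\right) = 38 \left(-60 + 4 - 22\right) \left(-19\right) = 38 \left(-78\right) \left(-19\right) = \left(-2964\right) \left(-19\right) = 56316$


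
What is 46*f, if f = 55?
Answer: 2530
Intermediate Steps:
46*f = 46*55 = 2530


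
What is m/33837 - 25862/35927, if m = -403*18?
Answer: -378568984/405220633 ≈ -0.93423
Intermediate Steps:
m = -7254
m/33837 - 25862/35927 = -7254/33837 - 25862/35927 = -7254*1/33837 - 25862*1/35927 = -2418/11279 - 25862/35927 = -378568984/405220633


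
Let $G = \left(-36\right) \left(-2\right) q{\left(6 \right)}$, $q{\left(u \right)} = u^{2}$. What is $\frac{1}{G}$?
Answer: $\frac{1}{2592} \approx 0.0003858$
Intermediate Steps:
$G = 2592$ ($G = \left(-36\right) \left(-2\right) 6^{2} = 72 \cdot 36 = 2592$)
$\frac{1}{G} = \frac{1}{2592}$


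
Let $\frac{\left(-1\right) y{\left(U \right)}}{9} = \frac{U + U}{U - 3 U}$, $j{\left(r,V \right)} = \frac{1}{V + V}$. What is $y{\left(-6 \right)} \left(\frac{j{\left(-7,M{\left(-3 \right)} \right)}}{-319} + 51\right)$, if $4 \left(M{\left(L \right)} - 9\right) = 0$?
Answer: $\frac{292841}{638} \approx 459.0$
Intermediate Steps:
$M{\left(L \right)} = 9$ ($M{\left(L \right)} = 9 + \frac{1}{4} \cdot 0 = 9 + 0 = 9$)
$j{\left(r,V \right)} = \frac{1}{2 V}$
$y{\left(U \right)} = 9$ ($y{\left(U \right)} = - 9 \frac{U + U}{U - 3 U} = - 9 \frac{2 U}{\left(-2\right) U} = - 9 \cdot 2 U \left(- \frac{1}{2 U}\right) = \left(-9\right) \left(-1\right) = 9$)
$y{\left(-6 \right)} \left(\frac{j{\left(-7,M{\left(-3 \right)} \right)}}{-319} + 51\right) = 9 \left(\frac{\frac{1}{2} \cdot \frac{1}{9}}{-319} + 51\right) = 9 \left(\frac{1}{2} \cdot \frac{1}{9} \left(- \frac{1}{319}\right) + 51\right) = 9 \left(\frac{1}{18} \left(- \frac{1}{319}\right) + 51\right) = 9 \left(- \frac{1}{5742} + 51\right) = 9 \cdot \frac{292841}{5742} = \frac{292841}{638}$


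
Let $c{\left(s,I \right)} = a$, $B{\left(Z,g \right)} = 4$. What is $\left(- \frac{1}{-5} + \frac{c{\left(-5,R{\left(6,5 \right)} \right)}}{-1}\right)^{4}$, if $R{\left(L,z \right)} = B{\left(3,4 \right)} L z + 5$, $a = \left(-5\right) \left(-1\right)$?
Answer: $\frac{331776}{625} \approx 530.84$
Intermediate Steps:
$a = 5$
$R{\left(L,z \right)} = 5 + 4 L z$ ($R{\left(L,z \right)} = 4 L z + 5 = 5 + 4 L z$)
$c{\left(s,I \right)} = 5$
$\left(- \frac{1}{-5} + \frac{c{\left(-5,R{\left(6,5 \right)} \right)}}{-1}\right)^{4} = \left(- \frac{1}{-5} + \frac{5}{-1}\right)^{4} = \left(\left(-1\right) \left(- \frac{1}{5}\right) + 5 \left(-1\right)\right)^{4} = \left(\frac{1}{5} - 5\right)^{4} = \left(- \frac{24}{5}\right)^{4} = \frac{331776}{625}$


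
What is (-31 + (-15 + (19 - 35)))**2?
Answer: 3844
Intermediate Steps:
(-31 + (-15 + (19 - 35)))**2 = (-31 + (-15 - 16))**2 = (-31 - 31)**2 = (-62)**2 = 3844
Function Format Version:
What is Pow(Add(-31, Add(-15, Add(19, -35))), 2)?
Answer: 3844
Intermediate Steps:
Pow(Add(-31, Add(-15, Add(19, -35))), 2) = Pow(Add(-31, Add(-15, -16)), 2) = Pow(Add(-31, -31), 2) = Pow(-62, 2) = 3844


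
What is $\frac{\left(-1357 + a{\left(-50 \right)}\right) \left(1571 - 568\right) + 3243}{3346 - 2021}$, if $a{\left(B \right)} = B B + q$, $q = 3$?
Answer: $\frac{1152681}{1325} \approx 869.95$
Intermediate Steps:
$a{\left(B \right)} = 3 + B^{2}$ ($a{\left(B \right)} = B B + 3 = B^{2} + 3 = 3 + B^{2}$)
$\frac{\left(-1357 + a{\left(-50 \right)}\right) \left(1571 - 568\right) + 3243}{3346 - 2021} = \frac{\left(-1357 + \left(3 + \left(-50\right)^{2}\right)\right) \left(1571 - 568\right) + 3243}{3346 - 2021} = \frac{\left(-1357 + \left(3 + 2500\right)\right) 1003 + 3243}{1325} = \left(\left(-1357 + 2503\right) 1003 + 3243\right) \frac{1}{1325} = \left(1146 \cdot 1003 + 3243\right) \frac{1}{1325} = \left(1149438 + 3243\right) \frac{1}{1325} = 1152681 \cdot \frac{1}{1325} = \frac{1152681}{1325}$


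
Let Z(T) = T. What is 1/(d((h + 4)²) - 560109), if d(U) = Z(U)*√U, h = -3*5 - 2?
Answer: -1/557912 ≈ -1.7924e-6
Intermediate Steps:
h = -17 (h = -15 - 2 = -17)
d(U) = U^(3/2) (d(U) = U*√U = U^(3/2))
1/(d((h + 4)²) - 560109) = 1/(((-17 + 4)²)^(3/2) - 560109) = 1/(((-13)²)^(3/2) - 560109) = 1/(169^(3/2) - 560109) = 1/(2197 - 560109) = 1/(-557912) = -1/557912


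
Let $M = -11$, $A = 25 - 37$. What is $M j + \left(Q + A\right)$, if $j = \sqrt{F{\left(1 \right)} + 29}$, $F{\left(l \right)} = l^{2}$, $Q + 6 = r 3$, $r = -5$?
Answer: $-33 - 11 \sqrt{30} \approx -93.25$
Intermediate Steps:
$A = -12$
$Q = -21$ ($Q = -6 - 15 = -21$)
$j = \sqrt{30}$ ($j = \sqrt{1^{2} + 29} = \sqrt{1 + 29} = \sqrt{30} \approx 5.4772$)
$M j + \left(Q + A\right) = - 11 \sqrt{30} - 33 = -33 - 11 \sqrt{30}$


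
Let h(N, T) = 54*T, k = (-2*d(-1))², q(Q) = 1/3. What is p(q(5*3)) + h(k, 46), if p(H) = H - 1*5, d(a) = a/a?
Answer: 7438/3 ≈ 2479.3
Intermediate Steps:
d(a) = 1
q(Q) = ⅓
p(H) = -5 + H (p(H) = H - 5 = -5 + H)
k = 4 (k = (-2*1)² = (-2)² = 4)
p(q(5*3)) + h(k, 46) = (-5 + ⅓) + 54*46 = -14/3 + 2484 = 7438/3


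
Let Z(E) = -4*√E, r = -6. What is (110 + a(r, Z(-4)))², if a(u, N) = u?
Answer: 10816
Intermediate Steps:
(110 + a(r, Z(-4)))² = (110 - 6)² = 104² = 10816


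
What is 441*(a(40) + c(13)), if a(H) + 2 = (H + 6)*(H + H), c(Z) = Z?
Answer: 1627731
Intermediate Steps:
a(H) = -2 + 2*H*(6 + H) (a(H) = -2 + (H + 6)*(H + H) = -2 + (6 + H)*(2*H) = -2 + 2*H*(6 + H))
441*(a(40) + c(13)) = 441*((-2 + 2*40**2 + 12*40) + 13) = 441*((-2 + 2*1600 + 480) + 13) = 441*((-2 + 3200 + 480) + 13) = 441*(3678 + 13) = 441*3691 = 1627731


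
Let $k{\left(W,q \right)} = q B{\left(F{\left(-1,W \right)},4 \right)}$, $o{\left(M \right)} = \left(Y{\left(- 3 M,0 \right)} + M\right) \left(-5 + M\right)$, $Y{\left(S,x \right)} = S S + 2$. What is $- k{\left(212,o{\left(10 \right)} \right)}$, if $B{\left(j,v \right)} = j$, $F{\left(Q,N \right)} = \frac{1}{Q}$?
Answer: $4560$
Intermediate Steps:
$Y{\left(S,x \right)} = 2 + S^{2}$ ($Y{\left(S,x \right)} = S^{2} + 2 = 2 + S^{2}$)
$o{\left(M \right)} = \left(-5 + M\right) \left(2 + M + 9 M^{2}\right)$ ($o{\left(M \right)} = \left(\left(2 + \left(- 3 M\right)^{2}\right) + M\right) \left(-5 + M\right) = \left(\left(2 + 9 M^{2}\right) + M\right) \left(-5 + M\right) = \left(2 + M + 9 M^{2}\right) \left(-5 + M\right) = \left(-5 + M\right) \left(2 + M + 9 M^{2}\right)$)
$k{\left(W,q \right)} = - q$ ($k{\left(W,q \right)} = \frac{q}{-1} = q \left(-1\right) = - q$)
$- k{\left(212,o{\left(10 \right)} \right)} = - \left(-1\right) \left(-10 - 44 \cdot 10^{2} - 30 + 9 \cdot 10^{3}\right) = - \left(-1\right) \left(-10 - 4400 - 30 + 9 \cdot 1000\right) = - \left(-1\right) \left(-10 - 4400 - 30 + 9000\right) = - \left(-1\right) 4560 = \left(-1\right) \left(-4560\right) = 4560$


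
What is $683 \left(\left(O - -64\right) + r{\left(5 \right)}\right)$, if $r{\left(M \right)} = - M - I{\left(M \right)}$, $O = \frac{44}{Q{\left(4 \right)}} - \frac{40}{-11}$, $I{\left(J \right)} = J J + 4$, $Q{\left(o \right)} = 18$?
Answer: $\frac{2439676}{99} \approx 24643.0$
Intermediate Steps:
$I{\left(J \right)} = 4 + J^{2}$ ($I{\left(J \right)} = J^{2} + 4 = 4 + J^{2}$)
$O = \frac{602}{99}$ ($O = \frac{44}{18} - \frac{40}{-11} = 44 \cdot \frac{1}{18} - - \frac{40}{11} = \frac{22}{9} + \frac{40}{11} = \frac{602}{99} \approx 6.0808$)
$r{\left(M \right)} = -4 - M - M^{2}$ ($r{\left(M \right)} = - M - \left(4 + M^{2}\right) = -4 - M - M^{2}$)
$683 \left(\left(O - -64\right) + r{\left(5 \right)}\right) = 683 \left(\left(\frac{602}{99} - -64\right) - 34\right) = 683 \left(\left(\frac{602}{99} + 64\right) - 34\right) = 683 \left(\frac{6938}{99} - 34\right) = 683 \cdot \frac{3572}{99} = \frac{2439676}{99}$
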